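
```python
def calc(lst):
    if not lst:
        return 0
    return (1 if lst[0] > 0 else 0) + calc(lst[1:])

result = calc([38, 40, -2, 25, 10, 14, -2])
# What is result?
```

Count of positive elements in [38, 40, -2, 25, 10, 14, -2] = 5

Answer: 5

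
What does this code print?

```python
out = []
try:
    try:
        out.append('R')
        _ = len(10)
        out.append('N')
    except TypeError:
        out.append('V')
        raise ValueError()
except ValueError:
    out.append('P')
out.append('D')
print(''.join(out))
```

Execution trace: 'R' (inner try body) → 'V' (inner except TypeError) → 'P' (outer except ValueError) → 'D' (after the try/except). Output: RVPD

Answer: RVPD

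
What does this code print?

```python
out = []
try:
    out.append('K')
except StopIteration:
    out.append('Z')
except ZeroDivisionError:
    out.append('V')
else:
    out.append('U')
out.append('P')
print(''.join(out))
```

Execution trace: 'K' (try body, no exception) → 'U' (else) → 'P' (after the try/except). Output: KUP

Answer: KUP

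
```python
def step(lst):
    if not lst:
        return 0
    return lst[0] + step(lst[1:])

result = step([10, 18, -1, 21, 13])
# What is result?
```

10 + 18 + (-1) + 21 + 13 + 0 = 61

Answer: 61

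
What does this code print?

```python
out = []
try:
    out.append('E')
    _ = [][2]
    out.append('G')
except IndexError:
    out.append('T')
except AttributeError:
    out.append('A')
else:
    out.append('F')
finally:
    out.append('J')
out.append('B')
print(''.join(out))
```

Execution trace: 'E' (try body) → 'T' (except IndexError) → 'J' (finally) → 'B' (after the try/except). Output: ETJB

Answer: ETJB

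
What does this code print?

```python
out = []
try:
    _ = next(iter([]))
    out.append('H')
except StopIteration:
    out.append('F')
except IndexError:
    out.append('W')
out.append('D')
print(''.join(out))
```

Execution trace: 'F' (except StopIteration) → 'D' (after the try/except). Output: FD

Answer: FD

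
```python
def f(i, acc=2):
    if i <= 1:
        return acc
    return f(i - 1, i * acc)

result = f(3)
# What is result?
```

Accumulator trace (n, acc): (3, 2) -> (2, 6) -> (1, 12) -> return 12

Answer: 12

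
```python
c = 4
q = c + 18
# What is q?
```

Trace:
`c = 4` → c = 4
`q = c + 18` → q = 22
So q = 22

Answer: 22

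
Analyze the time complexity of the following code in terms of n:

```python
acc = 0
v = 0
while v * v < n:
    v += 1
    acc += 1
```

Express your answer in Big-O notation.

Each loop level contributes: √n. Multiplying the contributions gives O(√n).

Answer: O(√n)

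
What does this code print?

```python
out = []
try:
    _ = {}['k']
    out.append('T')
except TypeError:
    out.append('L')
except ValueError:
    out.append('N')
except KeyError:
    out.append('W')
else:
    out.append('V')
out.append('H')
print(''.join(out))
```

Execution trace: 'W' (except KeyError) → 'H' (after the try/except). Output: WH

Answer: WH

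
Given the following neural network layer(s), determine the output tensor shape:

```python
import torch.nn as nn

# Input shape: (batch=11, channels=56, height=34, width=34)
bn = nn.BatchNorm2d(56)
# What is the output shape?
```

Input: (11, 56, 34, 34) -> Output: (11, 56, 34, 34)

Answer: (11, 56, 34, 34)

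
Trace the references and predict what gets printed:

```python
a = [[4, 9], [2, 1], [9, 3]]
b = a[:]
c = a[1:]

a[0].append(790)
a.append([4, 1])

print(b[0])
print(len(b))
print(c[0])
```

Key concept: slice with nested mutation.
Step by step:
`a = [[4, 9], [2, 1], [9, 3]]` → a = [[4, 9], [2, 1], [9, 3]]
`b = a[:]` → b = [[4, 9], [2, 1], [9, 3]]
`c = a[1:]` → c = [[2, 1], [9, 3]]
`a[0].append(790)` → a = [[4, 9, 790], [2, 1], [9, 3]]; b = [[4, 9, 790], [2, 1], [9, 3]]
`a.append([4, 1])` → a = [[4, 9, 790], [2, 1], [9, 3], [4, 1]]
`print(b[0])` → prints [4, 9, 790]
`print(len(b))` → prints 3
`print(c[0])` → prints [2, 1]

Answer:
[4, 9, 790]
3
[2, 1]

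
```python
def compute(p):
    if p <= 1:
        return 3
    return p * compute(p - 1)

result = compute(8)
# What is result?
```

compute(8) = 8 * 7 * 6 * 5 * 4 * 3 * 2 * 3 = 120960

Answer: 120960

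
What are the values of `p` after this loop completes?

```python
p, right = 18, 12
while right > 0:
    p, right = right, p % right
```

GCD of 18 and 12
`p` takes the values: 18 → 12 → 6

Answer: 6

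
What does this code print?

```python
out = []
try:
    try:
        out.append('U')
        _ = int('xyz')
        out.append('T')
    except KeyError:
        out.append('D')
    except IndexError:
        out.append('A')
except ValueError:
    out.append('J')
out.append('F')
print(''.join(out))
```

Execution trace: 'U' (inner try body) → 'J' (outer except ValueError) → 'F' (after the try/except). Output: UJF

Answer: UJF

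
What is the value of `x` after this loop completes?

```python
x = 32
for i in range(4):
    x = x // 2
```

Halve 4 times: 32 // 2^4 = 2
`x` takes the values: 32 → 16 → 8 → 4 → 2

Answer: 2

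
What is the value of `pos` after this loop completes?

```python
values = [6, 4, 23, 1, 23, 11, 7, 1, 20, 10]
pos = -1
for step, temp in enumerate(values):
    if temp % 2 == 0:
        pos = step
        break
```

First even number index in [6, 4, 23, 1, 23, 11, 7, 1, 20, 10]
`pos` takes the values: -1 → 0

Answer: 0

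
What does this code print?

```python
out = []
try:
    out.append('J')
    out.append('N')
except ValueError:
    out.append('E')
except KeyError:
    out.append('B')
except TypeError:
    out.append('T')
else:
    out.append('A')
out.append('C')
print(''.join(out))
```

Execution trace: 'J' (try body) → 'N' (try body, no exception) → 'A' (else) → 'C' (after the try/except). Output: JNAC

Answer: JNAC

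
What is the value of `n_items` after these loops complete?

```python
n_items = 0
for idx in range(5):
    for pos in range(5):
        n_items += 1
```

5 * 5 = 25
`n_items` takes the values: 0 → 1 → 2 → 3 → 4 → 5 → 6 → 7 → 8 → 9 → 10 → 11 → 12 → 13 → 14 → 15 → 16 → 17 → 18 → 19 → 20 → 21 → 22 → 23 → 24 → 25

Answer: 25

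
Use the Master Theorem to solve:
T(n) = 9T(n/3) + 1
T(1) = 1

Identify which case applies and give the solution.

a=9, b=3, f(n)=1. log_3(9) = 2. Since c=0 < 2, Case 1 applies: T(n) = Θ(n^log_b(a)) = O(n^2).

Answer: O(n^2) - Case 1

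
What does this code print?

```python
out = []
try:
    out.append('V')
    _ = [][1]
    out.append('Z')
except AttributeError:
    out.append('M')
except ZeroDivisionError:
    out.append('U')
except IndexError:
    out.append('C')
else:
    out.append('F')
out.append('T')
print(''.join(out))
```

Execution trace: 'V' (try body) → 'C' (except IndexError) → 'T' (after the try/except). Output: VCT

Answer: VCT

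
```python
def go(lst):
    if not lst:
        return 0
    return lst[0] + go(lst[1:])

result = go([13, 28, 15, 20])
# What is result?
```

13 + 28 + 15 + 20 + 0 = 76

Answer: 76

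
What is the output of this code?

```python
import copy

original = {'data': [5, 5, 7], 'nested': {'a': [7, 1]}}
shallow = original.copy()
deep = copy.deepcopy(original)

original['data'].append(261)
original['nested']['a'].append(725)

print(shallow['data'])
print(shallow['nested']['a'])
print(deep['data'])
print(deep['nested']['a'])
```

Key concept: comparing shallow vs deep copy.
Step by step:
`original = {'data': [5, 5, 7], 'nested': {'a': [7, 1]}}` → original = {'data': [5, 5, 7], 'nested': {'a': [7, 1]}}
`shallow = original.copy()` → shallow = {'data': [5, 5, 7], 'nested': {'a': [7, 1]}}
`deep = copy.deepcopy(original)` → deep = {'data': [5, 5, 7], 'nested': {'a': [7, 1]}}
`original['data'].append(261)` → original = {'data': [5, 5, 7, 261], 'nested': {'a': [7, 1]}}; shallow = {'data': [5, 5, 7, 261], 'nested': {'a': [7, 1]}}
`original['nested']['a'].append(725)` → original = {'data': [5, 5, 7, 261], 'nested': {'a': [7, 1, 725]}}; shallow = {'data': [5, 5, 7, 261], 'nested': {'a': [7, 1, 725]}}
`print(shallow['data'])` → prints [5, 5, 7, 261]
`print(shallow['nested']['a'])` → prints [7, 1, 725]
`print(deep['data'])` → prints [5, 5, 7]
`print(deep['nested']['a'])` → prints [7, 1]

Answer:
[5, 5, 7, 261]
[7, 1, 725]
[5, 5, 7]
[7, 1]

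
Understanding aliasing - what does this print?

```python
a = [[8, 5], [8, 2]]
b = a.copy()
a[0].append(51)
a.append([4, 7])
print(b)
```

Key concept: shallow copy with nested lists.
Step by step:
`a = [[8, 5], [8, 2]]` → a = [[8, 5], [8, 2]]
`b = a.copy()` → b = [[8, 5], [8, 2]]
`a[0].append(51)` → a = [[8, 5, 51], [8, 2]]; b = [[8, 5, 51], [8, 2]]
`a.append([4, 7])` → a = [[8, 5, 51], [8, 2], [4, 7]]
`print(b)` → prints [[8, 5, 51], [8, 2]]

Answer: [[8, 5, 51], [8, 2]]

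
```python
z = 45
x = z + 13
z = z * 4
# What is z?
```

Trace:
`z = 45` → z = 45
`x = z + 13` → x = 58
`z = z * 4` → z = 180
So z = 180

Answer: 180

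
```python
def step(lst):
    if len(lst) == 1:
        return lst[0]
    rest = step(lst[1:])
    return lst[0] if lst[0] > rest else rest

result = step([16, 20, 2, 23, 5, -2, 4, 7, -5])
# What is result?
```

Recursive max over [16, 20, 2, 23, 5, -2, 4, 7, -5] = 23

Answer: 23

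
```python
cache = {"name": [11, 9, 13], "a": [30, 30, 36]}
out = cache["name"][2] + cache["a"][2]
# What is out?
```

Trace:
`cache = {"name": [11, 9, 13], "a": [30, 30, 36]}` → cache = {'name': [11, 9, 13], 'a': [30, 30, 36]}
`out = cache["name"][2] + cache["a"][2]` → out = 49
So out = 49

Answer: 49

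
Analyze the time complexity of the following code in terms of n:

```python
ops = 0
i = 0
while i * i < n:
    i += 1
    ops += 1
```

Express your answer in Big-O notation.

Each loop level contributes: √n. Multiplying the contributions gives O(√n).

Answer: O(√n)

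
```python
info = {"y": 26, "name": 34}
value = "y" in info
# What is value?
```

Trace:
`info = {"y": 26, "name": 34}` → info = {'y': 26, 'name': 34}
`value = "y" in info` → value = True
So value = True

Answer: True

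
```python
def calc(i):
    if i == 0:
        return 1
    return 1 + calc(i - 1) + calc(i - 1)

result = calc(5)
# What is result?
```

calc(i) = 1 + 2·calc(i-1), calc(0)=1. Closed form: (1+1)·2^5 - 1 = 63.

Answer: 63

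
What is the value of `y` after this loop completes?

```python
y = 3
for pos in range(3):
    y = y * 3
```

Multiply by 3, 3 times: 3 * 3^3 = 81
`y` takes the values: 3 → 9 → 27 → 81

Answer: 81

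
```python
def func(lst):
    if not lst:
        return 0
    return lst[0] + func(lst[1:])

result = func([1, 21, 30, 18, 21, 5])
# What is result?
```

1 + 21 + 30 + 18 + 21 + 5 + 0 = 96

Answer: 96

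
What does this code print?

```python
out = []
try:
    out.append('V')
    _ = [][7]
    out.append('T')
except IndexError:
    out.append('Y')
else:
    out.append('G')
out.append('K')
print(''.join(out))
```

Execution trace: 'V' (try body) → 'Y' (except IndexError) → 'K' (after the try/except). Output: VYK

Answer: VYK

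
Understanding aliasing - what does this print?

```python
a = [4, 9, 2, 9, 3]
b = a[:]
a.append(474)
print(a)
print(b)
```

Key concept: slice [:] creates copy.
Step by step:
`a = [4, 9, 2, 9, 3]` → a = [4, 9, 2, 9, 3]
`b = a[:]` → b = [4, 9, 2, 9, 3]
`a.append(474)` → a = [4, 9, 2, 9, 3, 474]
`print(a)` → prints [4, 9, 2, 9, 3, 474]
`print(b)` → prints [4, 9, 2, 9, 3]

Answer:
[4, 9, 2, 9, 3, 474]
[4, 9, 2, 9, 3]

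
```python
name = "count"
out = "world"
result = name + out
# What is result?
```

Trace:
`name = "count"` → name = 'count'
`out = "world"` → out = 'world'
`result = name + out` → result = 'countworld'
So result = 'countworld'

Answer: 'countworld'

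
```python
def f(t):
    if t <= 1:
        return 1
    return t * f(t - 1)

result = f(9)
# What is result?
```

f(9) = 9 * 8 * 7 * 6 * 5 * 4 * 3 * 2 * 1 = 362880

Answer: 362880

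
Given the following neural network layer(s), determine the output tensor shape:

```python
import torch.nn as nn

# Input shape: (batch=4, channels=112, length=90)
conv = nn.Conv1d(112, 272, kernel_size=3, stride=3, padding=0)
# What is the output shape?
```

Input: (4, 112, 90) -> Output: (4, 272, 30)

Answer: (4, 272, 30)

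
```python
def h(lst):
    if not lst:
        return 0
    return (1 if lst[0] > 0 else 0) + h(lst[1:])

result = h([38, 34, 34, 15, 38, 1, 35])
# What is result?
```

Count of positive elements in [38, 34, 34, 15, 38, 1, 35] = 7

Answer: 7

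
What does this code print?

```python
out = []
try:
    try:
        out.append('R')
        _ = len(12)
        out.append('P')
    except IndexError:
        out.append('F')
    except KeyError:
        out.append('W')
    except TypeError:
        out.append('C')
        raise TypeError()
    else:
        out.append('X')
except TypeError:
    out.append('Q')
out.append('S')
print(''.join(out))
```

Execution trace: 'R' (inner try body) → 'C' (inner except TypeError) → 'Q' (outer except TypeError) → 'S' (after the try/except). Output: RCQS

Answer: RCQS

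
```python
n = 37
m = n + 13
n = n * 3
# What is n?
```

Trace:
`n = 37` → n = 37
`m = n + 13` → m = 50
`n = n * 3` → n = 111
So n = 111

Answer: 111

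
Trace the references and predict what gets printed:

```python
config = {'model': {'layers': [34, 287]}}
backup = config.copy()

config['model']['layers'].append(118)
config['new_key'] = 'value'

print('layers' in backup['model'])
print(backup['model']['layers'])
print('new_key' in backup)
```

Key concept: shallow copy gotcha with nested dict.
Step by step:
`config = {'model': {'layers': [34, 287]}}` → config = {'model': {'layers': [34, 287]}}
`backup = config.copy()` → backup = {'model': {'layers': [34, 287]}}
`config['model']['layers'].append(118)` → config = {'model': {'layers': [34, 287, 118]}}; backup = {'model': {'layers': [34, 287, 118]}}
`config['new_key'] = 'value'` → config = {'model': {'layers': [34, 287, 118]}, 'new_key': 'value'}
`print('layers' in backup['model'])` → prints True
`print(backup['model']['layers'])` → prints [34, 287, 118]
`print('new_key' in backup)` → prints False

Answer:
True
[34, 287, 118]
False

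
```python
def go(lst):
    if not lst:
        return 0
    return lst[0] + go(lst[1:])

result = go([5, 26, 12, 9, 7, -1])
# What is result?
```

5 + 26 + 12 + 9 + 7 + (-1) + 0 = 58

Answer: 58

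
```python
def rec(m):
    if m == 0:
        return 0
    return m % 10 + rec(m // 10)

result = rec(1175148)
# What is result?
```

Sum of digits of 1175148: 8 + 4 + 1 + 5 + 7 + 1 + 1 = 27

Answer: 27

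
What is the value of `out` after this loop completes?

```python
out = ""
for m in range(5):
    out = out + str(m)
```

Concatenate digits 0 to 4
`out` takes the values: "" → "0" → "01" → "012" → "0123" → "01234"

Answer: "01234"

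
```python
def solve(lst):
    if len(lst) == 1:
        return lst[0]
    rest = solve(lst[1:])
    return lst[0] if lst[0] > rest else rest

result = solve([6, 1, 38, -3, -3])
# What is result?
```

Recursive max over [6, 1, 38, -3, -3] = 38

Answer: 38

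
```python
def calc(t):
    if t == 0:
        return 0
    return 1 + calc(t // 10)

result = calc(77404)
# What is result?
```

Count of digits of 77404: 5

Answer: 5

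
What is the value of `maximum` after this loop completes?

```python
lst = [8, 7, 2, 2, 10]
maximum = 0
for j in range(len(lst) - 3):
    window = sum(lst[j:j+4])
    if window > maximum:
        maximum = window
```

Max sum of 4-element window in [8, 7, 2, 2, 10]
`maximum` takes the values: 0 → 19 → 21

Answer: 21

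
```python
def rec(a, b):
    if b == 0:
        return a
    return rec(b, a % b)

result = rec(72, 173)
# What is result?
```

rec(72, 173) -> rec(173, 72) -> rec(72, 29) -> rec(29, 14) -> rec(14, 1) -> rec(1, 0) -> 1

Answer: 1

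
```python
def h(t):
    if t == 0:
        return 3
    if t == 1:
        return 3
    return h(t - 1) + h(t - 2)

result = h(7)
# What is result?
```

Build up from base cases: h(0)=3, h(1)=3, h(2)=6, h(3)=9, h(4)=15, h(5)=24, h(6)=39, ..., h(7)=63

Answer: 63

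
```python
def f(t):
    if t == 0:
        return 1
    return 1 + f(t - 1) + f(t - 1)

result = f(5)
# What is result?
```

f(t) = 1 + 2·f(t-1), f(0)=1. Closed form: (1+1)·2^5 - 1 = 63.

Answer: 63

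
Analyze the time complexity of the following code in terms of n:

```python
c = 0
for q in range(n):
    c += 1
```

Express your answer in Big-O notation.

Each loop level contributes: n. Multiplying the contributions gives O(n).

Answer: O(n)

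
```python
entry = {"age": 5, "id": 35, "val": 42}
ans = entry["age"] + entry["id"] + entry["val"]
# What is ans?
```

Trace:
`entry = {"age": 5, "id": 35, "val": 42}` → entry = {'age': 5, 'id': 35, 'val': 42}
`ans = entry["age"] + entry["id"] + entry["val"]` → ans = 82
So ans = 82

Answer: 82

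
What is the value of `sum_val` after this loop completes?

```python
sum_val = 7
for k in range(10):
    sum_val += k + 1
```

Start at 7, add 1 to 10 = 62
`sum_val` takes the values: 7 → 8 → 10 → 13 → 17 → 22 → 28 → 35 → 43 → 52 → 62

Answer: 62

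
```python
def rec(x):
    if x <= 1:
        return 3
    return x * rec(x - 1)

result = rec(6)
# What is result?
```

rec(6) = 6 * 5 * 4 * 3 * 2 * 3 = 2160

Answer: 2160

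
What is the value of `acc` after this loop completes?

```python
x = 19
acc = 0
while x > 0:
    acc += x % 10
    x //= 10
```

Sum digits of 19
`acc` takes the values: 0 → 9 → 10

Answer: 10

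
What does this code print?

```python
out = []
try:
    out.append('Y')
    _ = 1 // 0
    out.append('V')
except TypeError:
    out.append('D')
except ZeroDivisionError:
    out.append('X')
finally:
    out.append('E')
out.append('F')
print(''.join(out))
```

Execution trace: 'Y' (try body) → 'X' (except ZeroDivisionError) → 'E' (finally) → 'F' (after the try/except). Output: YXEF

Answer: YXEF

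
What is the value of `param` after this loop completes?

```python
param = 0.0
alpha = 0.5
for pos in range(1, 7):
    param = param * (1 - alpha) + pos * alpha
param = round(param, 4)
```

Moving average with lr=0.5
`param` takes the values: 0.0 → 0.5 → 1.25 → 2.125 → 3.0625 → 4.03125 → 5.015625 → 5.0156

Answer: 5.0156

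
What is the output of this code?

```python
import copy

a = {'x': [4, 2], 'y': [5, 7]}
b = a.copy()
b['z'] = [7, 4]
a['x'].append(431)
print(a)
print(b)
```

Key concept: shallow copy of dict with mutable values.
Step by step:
`a = {'x': [4, 2], 'y': [5, 7]}` → a = {'x': [4, 2], 'y': [5, 7]}
`b = a.copy()` → b = {'x': [4, 2], 'y': [5, 7]}
`b['z'] = [7, 4]` → b = {'x': [4, 2], 'y': [5, 7], 'z': [7, 4]}
`a['x'].append(431)` → a = {'x': [4, 2, 431], 'y': [5, 7]}; b = {'x': [4, 2, 431], 'y': [5, 7], 'z': [7, 4]}
`print(a)` → prints {'x': [4, 2, 431], 'y': [5, 7]}
`print(b)` → prints {'x': [4, 2, 431], 'y': [5, 7], 'z': [7, 4]}

Answer:
{'x': [4, 2, 431], 'y': [5, 7]}
{'x': [4, 2, 431], 'y': [5, 7], 'z': [7, 4]}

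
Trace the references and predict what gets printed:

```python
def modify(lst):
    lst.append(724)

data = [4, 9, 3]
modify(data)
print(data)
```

Key concept: function modifies passed list.
Step by step:
`data = [4, 9, 3]` → data = [4, 9, 3]
`modify(data)` → data = [4, 9, 3, 724]
`print(data)` → prints [4, 9, 3, 724]

Answer: [4, 9, 3, 724]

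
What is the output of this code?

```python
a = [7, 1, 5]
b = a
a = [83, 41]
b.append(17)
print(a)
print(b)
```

Key concept: rebinding vs mutation: a is rebound to a new list, b still points at the original.
Step by step:
`a = [7, 1, 5]` → a = [7, 1, 5]
`b = a` → b = [7, 1, 5] (same object as a)
`a = [83, 41]` → a = [83, 41]
`b.append(17)` → b = [7, 1, 5, 17]
`print(a)` → prints [83, 41]
`print(b)` → prints [7, 1, 5, 17]

Answer:
[83, 41]
[7, 1, 5, 17]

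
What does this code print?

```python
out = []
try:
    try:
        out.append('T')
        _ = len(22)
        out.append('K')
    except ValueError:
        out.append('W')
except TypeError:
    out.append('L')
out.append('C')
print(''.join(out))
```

Execution trace: 'T' (try body) → 'L' (outer except TypeError) → 'C' (after the try/except). Output: TLC

Answer: TLC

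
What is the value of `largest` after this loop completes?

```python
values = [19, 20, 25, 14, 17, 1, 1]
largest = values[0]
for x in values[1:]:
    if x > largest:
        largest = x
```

Maximum of [19, 20, 25, 14, 17, 1, 1]
`largest` takes the values: 19 → 20 → 25

Answer: 25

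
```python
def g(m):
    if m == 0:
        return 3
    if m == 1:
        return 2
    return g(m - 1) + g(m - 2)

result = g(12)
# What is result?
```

Build up from base cases: g(0)=3, g(1)=2, g(2)=5, g(3)=7, g(4)=12, g(5)=19, g(6)=31, ..., g(12)=555

Answer: 555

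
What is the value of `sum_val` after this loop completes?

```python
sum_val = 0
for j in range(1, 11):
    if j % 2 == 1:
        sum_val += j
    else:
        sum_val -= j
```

Add odd, subtract even
`sum_val` takes the values: 0 → 1 → -1 → 2 → -2 → 3 → -3 → 4 → -4 → 5 → -5

Answer: -5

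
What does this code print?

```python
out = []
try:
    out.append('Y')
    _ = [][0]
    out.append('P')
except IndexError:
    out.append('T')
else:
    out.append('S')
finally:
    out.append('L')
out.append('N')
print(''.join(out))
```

Execution trace: 'Y' (try body) → 'T' (except IndexError) → 'L' (finally) → 'N' (after the try/except). Output: YTLN

Answer: YTLN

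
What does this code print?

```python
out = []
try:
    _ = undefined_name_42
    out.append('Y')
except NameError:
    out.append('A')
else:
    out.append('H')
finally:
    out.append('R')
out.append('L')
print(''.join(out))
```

Execution trace: 'A' (except NameError) → 'R' (finally) → 'L' (after the try/except). Output: ARL

Answer: ARL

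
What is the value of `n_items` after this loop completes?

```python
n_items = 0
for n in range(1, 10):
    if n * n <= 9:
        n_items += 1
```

Count numbers where n² ≤ 9
`n_items` takes the values: 0 → 1 → 2 → 3

Answer: 3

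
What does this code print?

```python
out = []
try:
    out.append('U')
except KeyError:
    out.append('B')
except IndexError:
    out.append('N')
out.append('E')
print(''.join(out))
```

Execution trace: 'U' (try body, no exception) → 'E' (after the try/except). Output: UE

Answer: UE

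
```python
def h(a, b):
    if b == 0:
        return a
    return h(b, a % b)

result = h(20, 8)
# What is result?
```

h(20, 8) -> h(8, 4) -> h(4, 0) -> 4

Answer: 4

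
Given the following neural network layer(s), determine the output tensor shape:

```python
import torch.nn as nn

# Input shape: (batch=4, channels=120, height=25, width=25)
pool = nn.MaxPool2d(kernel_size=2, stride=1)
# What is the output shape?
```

Input: (4, 120, 25, 25) -> Output: (4, 120, 24, 24)

Answer: (4, 120, 24, 24)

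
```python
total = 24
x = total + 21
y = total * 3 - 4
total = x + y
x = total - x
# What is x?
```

Trace:
`total = 24` → total = 24
`x = total + 21` → x = 45
`y = total * 3 - 4` → y = 68
`total = x + y` → total = 113
`x = total - x` → x = 68
So x = 68

Answer: 68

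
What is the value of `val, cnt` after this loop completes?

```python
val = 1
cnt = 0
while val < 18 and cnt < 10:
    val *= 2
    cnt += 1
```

Double until >= 18 or 10 iterations
`val, cnt` takes the values: (1, 0) → (2, 0) → (2, 1) → (4, 1) → (4, 2) → (8, 2) → (8, 3) → (16, 3) → (16, 4) → (32, 4) → (32, 5)

Answer: 32, 5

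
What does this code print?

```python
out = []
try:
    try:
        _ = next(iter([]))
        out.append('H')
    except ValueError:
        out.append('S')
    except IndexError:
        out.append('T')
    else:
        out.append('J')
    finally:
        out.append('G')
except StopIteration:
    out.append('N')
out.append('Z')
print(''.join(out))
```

Execution trace: 'G' (finally) → 'N' (outer except StopIteration) → 'Z' (after the try/except). Output: GNZ

Answer: GNZ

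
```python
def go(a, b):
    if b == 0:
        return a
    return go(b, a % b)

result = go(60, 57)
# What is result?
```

go(60, 57) -> go(57, 3) -> go(3, 0) -> 3

Answer: 3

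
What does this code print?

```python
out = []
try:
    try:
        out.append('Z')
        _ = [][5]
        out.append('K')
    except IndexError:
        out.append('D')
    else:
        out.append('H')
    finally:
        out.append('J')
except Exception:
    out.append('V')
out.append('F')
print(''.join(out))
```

Execution trace: 'Z' (inner try body) → 'D' (inner except IndexError) → 'J' (inner finally) → 'F' (after the try/except). Output: ZDJF

Answer: ZDJF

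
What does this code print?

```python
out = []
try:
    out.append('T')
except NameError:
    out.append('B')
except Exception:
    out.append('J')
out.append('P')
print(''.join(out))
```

Execution trace: 'T' (try body, no exception) → 'P' (after the try/except). Output: TP

Answer: TP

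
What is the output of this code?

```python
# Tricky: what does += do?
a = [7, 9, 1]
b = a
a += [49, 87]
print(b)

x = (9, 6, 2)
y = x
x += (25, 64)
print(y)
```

Key concept: += behavior differs for mutable vs immutable.
Step by step:
`a = [7, 9, 1]` → a = [7, 9, 1]
`b = a` → b = [7, 9, 1] (same object as a)
`a += [49, 87]` → a = [7, 9, 1, 49, 87] (same object as b); b = [7, 9, 1, 49, 87] (same object as a)
`print(b)` → prints [7, 9, 1, 49, 87]
`x = (9, 6, 2)` → x = (9, 6, 2)
`y = x` → y = (9, 6, 2)
`x += (25, 64)` → x = (9, 6, 2, 25, 64)
`print(y)` → prints (9, 6, 2)

Answer:
[7, 9, 1, 49, 87]
(9, 6, 2)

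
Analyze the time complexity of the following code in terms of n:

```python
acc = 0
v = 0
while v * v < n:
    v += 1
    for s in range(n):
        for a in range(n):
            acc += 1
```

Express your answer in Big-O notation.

Each loop level contributes: √n × n × n. Multiplying the contributions gives O(n^2√n).

Answer: O(n^2√n)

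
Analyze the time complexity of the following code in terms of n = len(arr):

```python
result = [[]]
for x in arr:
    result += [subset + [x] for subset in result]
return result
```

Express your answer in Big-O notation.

This is subset (power-set) generation — 2^n subsets, each materialised as a list of up to n elements. Time complexity: O(n · 2^n).

Answer: O(n · 2^n)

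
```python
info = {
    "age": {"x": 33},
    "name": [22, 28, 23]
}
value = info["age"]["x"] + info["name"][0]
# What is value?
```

Trace:
`info = { ...` → info = {'age': {'x': 33}, 'name': [22, 28, 23]}
`value = info["age"]["x"] + info["name"][0]` → value = 55
So value = 55

Answer: 55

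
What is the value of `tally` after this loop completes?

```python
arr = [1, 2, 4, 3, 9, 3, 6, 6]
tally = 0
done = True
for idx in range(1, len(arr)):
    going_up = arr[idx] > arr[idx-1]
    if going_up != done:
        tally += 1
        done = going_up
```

Count direction changes in [1, 2, 4, 3, 9, 3, 6, 6]
`tally` takes the values: 0 → 1 → 2 → 3 → 4 → 5

Answer: 5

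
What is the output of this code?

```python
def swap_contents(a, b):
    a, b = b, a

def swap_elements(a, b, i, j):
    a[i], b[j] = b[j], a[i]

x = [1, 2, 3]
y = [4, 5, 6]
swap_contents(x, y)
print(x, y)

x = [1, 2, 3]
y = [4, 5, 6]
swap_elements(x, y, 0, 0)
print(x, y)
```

Key concept: parameter rebinding vs mutation.
Step by step:
`x = [1, 2, 3]` → x = [1, 2, 3]
`y = [4, 5, 6]` → y = [4, 5, 6]
`swap_contents(x, y)` → no visible change to tracked variables
`print(x, y)` → prints [1, 2, 3] [4, 5, 6]
`x = [1, 2, 3]` → x = [1, 2, 3]
`y = [4, 5, 6]` → y = [4, 5, 6]
`swap_elements(x, y, 0, 0)` → x = [4, 2, 3]; y = [1, 5, 6]
`print(x, y)` → prints [4, 2, 3] [1, 5, 6]

Answer:
[1, 2, 3] [4, 5, 6]
[4, 2, 3] [1, 5, 6]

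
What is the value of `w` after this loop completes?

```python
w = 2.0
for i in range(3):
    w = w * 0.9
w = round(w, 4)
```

Exponential decay: 2.0 * 0.9^3
`w` takes the values: 2.0 → 1.8 → 1.62 → 1.458

Answer: 1.458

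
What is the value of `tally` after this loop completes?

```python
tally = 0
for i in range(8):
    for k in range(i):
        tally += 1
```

Triangle number: 0+1+2+...+7
`tally` takes the values: 0 → 1 → 2 → 3 → 4 → 5 → 6 → 7 → 8 → 9 → 10 → 11 → 12 → 13 → 14 → 15 → 16 → 17 → 18 → 19 → 20 → 21 → 22 → 23 → 24 → 25 → 26 → 27 → 28

Answer: 28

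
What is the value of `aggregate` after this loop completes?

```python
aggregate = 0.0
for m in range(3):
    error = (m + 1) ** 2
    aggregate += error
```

Sum of squared losses 1² + 2² + ... + 3²
`aggregate` takes the values: 0.0 → 1.0 → 5.0 → 14.0

Answer: 14.0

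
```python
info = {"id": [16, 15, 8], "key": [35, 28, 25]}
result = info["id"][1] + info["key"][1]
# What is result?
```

Trace:
`info = {"id": [16, 15, 8], "key": [35, 28, 25]}` → info = {'id': [16, 15, 8], 'key': [35, 28, 25]}
`result = info["id"][1] + info["key"][1]` → result = 43
So result = 43

Answer: 43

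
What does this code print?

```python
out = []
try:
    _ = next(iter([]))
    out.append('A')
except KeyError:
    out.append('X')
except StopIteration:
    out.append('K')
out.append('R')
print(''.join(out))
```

Execution trace: 'K' (except StopIteration) → 'R' (after the try/except). Output: KR

Answer: KR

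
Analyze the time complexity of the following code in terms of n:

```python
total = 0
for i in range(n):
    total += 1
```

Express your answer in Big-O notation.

Each loop level contributes: n. Multiplying the contributions gives O(n).

Answer: O(n)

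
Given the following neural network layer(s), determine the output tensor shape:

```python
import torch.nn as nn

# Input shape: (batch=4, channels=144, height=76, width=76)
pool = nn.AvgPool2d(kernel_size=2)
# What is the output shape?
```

Input: (4, 144, 76, 76) -> Output: (4, 144, 38, 38)

Answer: (4, 144, 38, 38)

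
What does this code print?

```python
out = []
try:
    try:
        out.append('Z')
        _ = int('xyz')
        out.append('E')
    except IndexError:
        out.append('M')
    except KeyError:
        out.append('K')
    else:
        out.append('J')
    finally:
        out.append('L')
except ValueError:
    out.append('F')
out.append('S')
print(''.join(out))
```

Execution trace: 'Z' (try body) → 'L' (finally) → 'F' (outer except ValueError) → 'S' (after the try/except). Output: ZLFS

Answer: ZLFS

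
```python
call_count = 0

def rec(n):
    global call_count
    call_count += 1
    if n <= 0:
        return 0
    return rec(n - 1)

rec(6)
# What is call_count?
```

Linear recursion stepping by 1: 7 calls from n=6 down to ≤0.

Answer: 7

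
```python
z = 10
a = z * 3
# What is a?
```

Trace:
`z = 10` → z = 10
`a = z * 3` → a = 30
So a = 30

Answer: 30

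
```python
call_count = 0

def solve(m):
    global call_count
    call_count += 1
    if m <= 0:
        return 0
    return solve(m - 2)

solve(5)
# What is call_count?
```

Linear recursion stepping by 2: 4 calls from m=5 down to ≤0.

Answer: 4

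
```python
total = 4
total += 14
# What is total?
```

Trace:
`total = 4` → total = 4
`total += 14` → total = 18
So total = 18

Answer: 18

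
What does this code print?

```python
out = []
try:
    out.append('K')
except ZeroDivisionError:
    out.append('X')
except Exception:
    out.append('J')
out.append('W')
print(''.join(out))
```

Execution trace: 'K' (try body, no exception) → 'W' (after the try/except). Output: KW

Answer: KW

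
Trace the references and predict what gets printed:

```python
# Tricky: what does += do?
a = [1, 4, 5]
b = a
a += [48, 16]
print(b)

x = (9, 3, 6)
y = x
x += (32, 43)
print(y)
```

Key concept: += behavior differs for mutable vs immutable.
Step by step:
`a = [1, 4, 5]` → a = [1, 4, 5]
`b = a` → b = [1, 4, 5] (same object as a)
`a += [48, 16]` → a = [1, 4, 5, 48, 16] (same object as b); b = [1, 4, 5, 48, 16] (same object as a)
`print(b)` → prints [1, 4, 5, 48, 16]
`x = (9, 3, 6)` → x = (9, 3, 6)
`y = x` → y = (9, 3, 6)
`x += (32, 43)` → x = (9, 3, 6, 32, 43)
`print(y)` → prints (9, 3, 6)

Answer:
[1, 4, 5, 48, 16]
(9, 3, 6)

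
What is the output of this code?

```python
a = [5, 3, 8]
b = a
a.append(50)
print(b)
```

Key concept: basic list aliasing.
Step by step:
`a = [5, 3, 8]` → a = [5, 3, 8]
`b = a` → b = [5, 3, 8] (same object as a)
`a.append(50)` → a = [5, 3, 8, 50] (same object as b); b = [5, 3, 8, 50] (same object as a)
`print(b)` → prints [5, 3, 8, 50]

Answer: [5, 3, 8, 50]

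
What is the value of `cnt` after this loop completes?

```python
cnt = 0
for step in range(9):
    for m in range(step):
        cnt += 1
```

Triangle number: 0+1+2+...+8
`cnt` takes the values: 0 → 1 → 2 → 3 → 4 → 5 → 6 → 7 → 8 → 9 → 10 → 11 → 12 → 13 → 14 → 15 → 16 → 17 → 18 → 19 → 20 → 21 → 22 → 23 → 24 → 25 → 26 → 27 → 28 → 29 → 30 → 31 → 32 → 33 → 34 → 35 → 36

Answer: 36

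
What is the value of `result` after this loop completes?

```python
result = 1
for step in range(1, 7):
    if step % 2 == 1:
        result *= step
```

Product of odd numbers 1 to 6
`result` takes the values: 1 → 3 → 15

Answer: 15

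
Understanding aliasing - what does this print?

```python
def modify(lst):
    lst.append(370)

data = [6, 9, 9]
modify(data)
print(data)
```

Key concept: function modifies passed list.
Step by step:
`data = [6, 9, 9]` → data = [6, 9, 9]
`modify(data)` → data = [6, 9, 9, 370]
`print(data)` → prints [6, 9, 9, 370]

Answer: [6, 9, 9, 370]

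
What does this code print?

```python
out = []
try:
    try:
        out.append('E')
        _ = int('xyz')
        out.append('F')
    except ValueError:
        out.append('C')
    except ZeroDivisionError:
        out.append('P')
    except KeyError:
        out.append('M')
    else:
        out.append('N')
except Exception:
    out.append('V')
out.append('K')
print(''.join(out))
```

Execution trace: 'E' (inner try body) → 'C' (inner except ValueError) → 'K' (after the try/except). Output: ECK

Answer: ECK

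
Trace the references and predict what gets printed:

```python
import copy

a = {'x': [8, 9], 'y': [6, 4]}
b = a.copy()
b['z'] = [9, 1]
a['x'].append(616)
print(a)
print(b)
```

Key concept: shallow copy of dict with mutable values.
Step by step:
`a = {'x': [8, 9], 'y': [6, 4]}` → a = {'x': [8, 9], 'y': [6, 4]}
`b = a.copy()` → b = {'x': [8, 9], 'y': [6, 4]}
`b['z'] = [9, 1]` → b = {'x': [8, 9], 'y': [6, 4], 'z': [9, 1]}
`a['x'].append(616)` → a = {'x': [8, 9, 616], 'y': [6, 4]}; b = {'x': [8, 9, 616], 'y': [6, 4], 'z': [9, 1]}
`print(a)` → prints {'x': [8, 9, 616], 'y': [6, 4]}
`print(b)` → prints {'x': [8, 9, 616], 'y': [6, 4], 'z': [9, 1]}

Answer:
{'x': [8, 9, 616], 'y': [6, 4]}
{'x': [8, 9, 616], 'y': [6, 4], 'z': [9, 1]}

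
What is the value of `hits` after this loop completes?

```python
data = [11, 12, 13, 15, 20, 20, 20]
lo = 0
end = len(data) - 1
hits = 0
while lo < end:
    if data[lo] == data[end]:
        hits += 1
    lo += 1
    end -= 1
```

Count matching pairs from ends
`hits` takes the values: 0

Answer: 0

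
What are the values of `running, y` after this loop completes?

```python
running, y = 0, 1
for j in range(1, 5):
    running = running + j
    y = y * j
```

Sum and factorial of 1 to 4
`running, y` takes the values: (0, 1) → (1, 1) → (3, 1) → (3, 2) → (6, 2) → (6, 6) → (10, 6) → (10, 24)

Answer: 10, 24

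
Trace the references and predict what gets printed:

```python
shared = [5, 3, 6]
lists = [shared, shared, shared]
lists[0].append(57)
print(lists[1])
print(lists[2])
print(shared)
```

Key concept: list of same reference.
Step by step:
`shared = [5, 3, 6]` → shared = [5, 3, 6]
`lists = [shared, shared, shared]` → lists = [[5, 3, 6], [5, 3, 6], [5, 3, 6]]
`lists[0].append(57)` → shared = [5, 3, 6, 57]; lists = [[5, 3, 6, 57], [5, 3, 6, 57], [5, 3, 6, 57]]
`print(lists[1])` → prints [5, 3, 6, 57]
`print(lists[2])` → prints [5, 3, 6, 57]
`print(shared)` → prints [5, 3, 6, 57]

Answer:
[5, 3, 6, 57]
[5, 3, 6, 57]
[5, 3, 6, 57]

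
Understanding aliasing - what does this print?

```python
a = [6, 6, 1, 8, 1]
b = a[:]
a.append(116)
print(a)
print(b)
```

Key concept: slice [:] creates copy.
Step by step:
`a = [6, 6, 1, 8, 1]` → a = [6, 6, 1, 8, 1]
`b = a[:]` → b = [6, 6, 1, 8, 1]
`a.append(116)` → a = [6, 6, 1, 8, 1, 116]
`print(a)` → prints [6, 6, 1, 8, 1, 116]
`print(b)` → prints [6, 6, 1, 8, 1]

Answer:
[6, 6, 1, 8, 1, 116]
[6, 6, 1, 8, 1]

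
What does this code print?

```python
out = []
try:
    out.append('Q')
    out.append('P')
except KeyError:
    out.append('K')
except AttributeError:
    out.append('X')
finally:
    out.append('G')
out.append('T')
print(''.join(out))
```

Execution trace: 'Q' (try body) → 'P' (try body, no exception) → 'G' (finally) → 'T' (after the try/except). Output: QPGT

Answer: QPGT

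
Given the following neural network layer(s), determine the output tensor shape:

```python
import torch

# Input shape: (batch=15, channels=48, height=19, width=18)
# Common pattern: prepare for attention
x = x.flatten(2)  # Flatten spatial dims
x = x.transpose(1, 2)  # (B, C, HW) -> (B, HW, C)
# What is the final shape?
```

Input: (15, 48, 19, 18) -> after flatten(2): (15, 48, 342) -> Output: (15, 342, 48)

Answer: (15, 342, 48)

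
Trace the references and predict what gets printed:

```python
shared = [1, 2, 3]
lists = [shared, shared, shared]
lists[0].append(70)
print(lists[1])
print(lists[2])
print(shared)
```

Key concept: list of same reference.
Step by step:
`shared = [1, 2, 3]` → shared = [1, 2, 3]
`lists = [shared, shared, shared]` → lists = [[1, 2, 3], [1, 2, 3], [1, 2, 3]]
`lists[0].append(70)` → shared = [1, 2, 3, 70]; lists = [[1, 2, 3, 70], [1, 2, 3, 70], [1, 2, 3, 70]]
`print(lists[1])` → prints [1, 2, 3, 70]
`print(lists[2])` → prints [1, 2, 3, 70]
`print(shared)` → prints [1, 2, 3, 70]

Answer:
[1, 2, 3, 70]
[1, 2, 3, 70]
[1, 2, 3, 70]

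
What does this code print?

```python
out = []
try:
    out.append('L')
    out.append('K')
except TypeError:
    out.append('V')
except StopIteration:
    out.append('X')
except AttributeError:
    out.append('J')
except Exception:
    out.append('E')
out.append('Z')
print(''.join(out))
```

Execution trace: 'L' (try body) → 'K' (try body, no exception) → 'Z' (after the try/except). Output: LKZ

Answer: LKZ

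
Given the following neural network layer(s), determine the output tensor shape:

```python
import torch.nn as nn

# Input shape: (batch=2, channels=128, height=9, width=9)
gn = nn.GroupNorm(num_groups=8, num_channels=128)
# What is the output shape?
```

Input: (2, 128, 9, 9) -> Output: (2, 128, 9, 9)

Answer: (2, 128, 9, 9)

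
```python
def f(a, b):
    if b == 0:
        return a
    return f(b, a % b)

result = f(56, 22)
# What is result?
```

f(56, 22) -> f(22, 12) -> f(12, 10) -> f(10, 2) -> f(2, 0) -> 2

Answer: 2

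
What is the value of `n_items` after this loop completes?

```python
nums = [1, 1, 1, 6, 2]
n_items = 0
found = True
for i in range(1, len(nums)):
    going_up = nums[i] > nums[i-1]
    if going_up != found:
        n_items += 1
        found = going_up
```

Count direction changes in [1, 1, 1, 6, 2]
`n_items` takes the values: 0 → 1 → 2 → 3

Answer: 3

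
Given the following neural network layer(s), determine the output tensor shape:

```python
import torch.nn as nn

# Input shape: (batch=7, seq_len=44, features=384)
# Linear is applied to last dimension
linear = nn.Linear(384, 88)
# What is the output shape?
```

Input: (7, 44, 384) -> Output: (7, 44, 88)

Answer: (7, 44, 88)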